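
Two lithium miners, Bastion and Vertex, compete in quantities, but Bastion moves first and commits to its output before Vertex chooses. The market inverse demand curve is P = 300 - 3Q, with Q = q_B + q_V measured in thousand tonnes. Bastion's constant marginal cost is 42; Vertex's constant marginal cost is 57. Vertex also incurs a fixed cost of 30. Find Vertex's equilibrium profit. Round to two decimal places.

915.19

Solve by backward induction. Given q_B, the follower Vertex maximises π_V = (300 - 3q_B - 3q_V)q_V - 57q_V.
Follower FOC: 243 - 3q_B - 6q_V = 0, so q_V(q_B) = (243 - 3q_B)/6.
Bastion substitutes q_V(q_B) into its own profit: π_B = q_B(300 - 3q_B - (243 - 3q_B)/2) - 42q_B = (357/2 - (3/2)q_B)q_B - 42q_B.
Maximising: ∂π_B/∂q_B = 273/2 - 3q_B = 0, giving q_B = 91/2.
Then q_V = (243 - 3·(91/2))/6 = 71/4.
Price P = 300 - 3·(253/4) = 441/4.
Vertex's profit: (441/4 - 57)·(71/4) - 30 = 915.1875.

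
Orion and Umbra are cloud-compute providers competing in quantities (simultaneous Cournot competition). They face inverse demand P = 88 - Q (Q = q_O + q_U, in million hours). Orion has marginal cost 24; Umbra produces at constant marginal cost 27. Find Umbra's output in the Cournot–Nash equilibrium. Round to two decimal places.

Orion's profit: π_O = (88 - Q)q_O - (24q_O). Setting ∂π_O/∂q_O = 0: 64 - 2q_O - (q_U) = 0.
Umbra's first-order condition: 61 - 2q_U - (q_O) = 0.
Best responses: q_O = (64 - q_U)/2, q_U = (61 - q_O)/2.
Substituting one into the other gives q_O = 67/3 and q_U = 58/3.

19.33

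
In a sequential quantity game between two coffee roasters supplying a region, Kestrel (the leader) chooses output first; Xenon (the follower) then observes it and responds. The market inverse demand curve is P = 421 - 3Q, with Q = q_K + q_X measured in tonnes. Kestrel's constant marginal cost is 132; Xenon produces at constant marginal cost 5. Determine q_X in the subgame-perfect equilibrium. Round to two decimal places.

55.83

Solve by backward induction. Given q_K, the follower Xenon maximises π_X = (421 - 3q_K - 3q_X)q_X - 5q_X.
Follower FOC: 416 - 3q_K - 6q_X = 0, so q_X(q_K) = (416 - 3q_K)/6.
Kestrel substitutes q_X(q_K) into its own profit: π_K = q_K(421 - 3q_K - (416 - 3q_K)/2) - 132q_K = (213 - (3/2)q_K)q_K - 132q_K.
Leader FOC: 81 - 3q_K = 0, so q_K = 27.
Then q_X = (416 - 3·27)/6 = 335/6.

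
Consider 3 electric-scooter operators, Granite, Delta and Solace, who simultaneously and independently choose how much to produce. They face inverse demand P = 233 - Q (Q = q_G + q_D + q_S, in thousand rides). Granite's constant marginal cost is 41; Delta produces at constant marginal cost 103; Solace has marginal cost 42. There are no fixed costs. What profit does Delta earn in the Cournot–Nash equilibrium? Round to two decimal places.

3.06

Granite's profit: π_G = (233 - Q)q_G - (41q_G). Setting ∂π_G/∂q_G = 0: 192 - 2q_G - (q_D + q_S) = 0.
Delta's profit: π_D = (233 - Q)q_D - (103q_D). Setting ∂π_D/∂q_D = 0: 130 - 2q_D - (q_G + q_S) = 0.
Solace's profit: π_S = (233 - Q)q_S - (42q_S). Setting ∂π_S/∂q_S = 0: 191 - 2q_S - (q_G + q_D) = 0.
Adding the 3 conditions: 513 − 2Q − 2Q = 0, i.e. Q = 513/4.
Back-substituting: q_G = (192 − 513/4) = 255/4, q_D = (130 − 513/4) = 7/4, q_S = (191 − 513/4) = 251/4.
Price P = 233 - 513/4 = 419/4.
Delta's profit: (419/4 - 103)·(7/4) = 49/16.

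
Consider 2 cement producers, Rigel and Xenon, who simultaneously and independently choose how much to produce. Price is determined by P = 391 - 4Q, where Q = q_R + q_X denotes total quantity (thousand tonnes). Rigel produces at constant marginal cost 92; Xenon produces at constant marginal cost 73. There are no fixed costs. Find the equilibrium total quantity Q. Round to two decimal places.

51.42

Rigel's profit: π_R = (391 - 4Q)q_R - (92q_R). Setting ∂π_R/∂q_R = 0: 299 - 8q_R - 4(q_X) = 0.
Xenon's first-order condition: 318 - 8q_X - 4(q_R) = 0.
Rearranging gives the reaction functions q_R = (299 - 4q_X)/8 and q_X = (318 - 4q_R)/8.
Solving the pair: q_R = 70/3, q_X = 337/12.
Total output Q = 70/3 + 337/12 = 617/12.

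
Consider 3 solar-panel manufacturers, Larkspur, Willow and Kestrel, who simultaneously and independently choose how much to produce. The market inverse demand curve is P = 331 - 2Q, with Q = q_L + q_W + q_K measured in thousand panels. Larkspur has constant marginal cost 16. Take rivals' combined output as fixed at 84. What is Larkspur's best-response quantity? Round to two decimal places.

36.75

With rivals' combined output fixed at 84, Larkspur's profit is π_L = (331 - 2·84 - 2q_L)q_L - (16q_L) = (163 - 2q_L)q_L - (16q_L).
∂π_L/∂q_L = 147 - 4q_L = 0, so q_L = 147/4.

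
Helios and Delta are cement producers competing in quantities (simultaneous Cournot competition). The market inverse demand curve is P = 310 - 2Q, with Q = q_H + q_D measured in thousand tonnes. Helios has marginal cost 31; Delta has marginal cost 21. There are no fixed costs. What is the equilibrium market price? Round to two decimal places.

Helios's profit: π_H = (310 - 2Q)q_H - (31q_H). Setting ∂π_H/∂q_H = 0: 279 - 4q_H - 2(q_D) = 0.
Delta's first-order condition: 289 - 4q_D - 2(q_H) = 0.
Best responses: q_H = (279 - 2q_D)/4, q_D = (289 - 2q_H)/4.
Substituting one into the other gives q_H = 269/6 and q_D = 299/6.
Total output Q = 284/3, so price P = 310 - 2·(284/3) = 362/3.

120.67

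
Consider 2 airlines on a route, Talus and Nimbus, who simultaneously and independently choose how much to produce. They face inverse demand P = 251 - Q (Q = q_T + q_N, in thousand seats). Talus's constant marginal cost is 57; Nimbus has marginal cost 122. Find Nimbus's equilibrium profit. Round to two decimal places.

Talus's profit: π_T = (251 - Q)q_T - (57q_T). Setting ∂π_T/∂q_T = 0: 194 - 2q_T - (q_N) = 0.
Nimbus's profit: π_N = (251 - Q)q_N - (122q_N). Setting ∂π_N/∂q_N = 0: 129 - 2q_N - (q_T) = 0.
Rearranging gives the reaction functions q_T = (194 - q_N)/2 and q_N = (129 - q_T)/2.
Solving the pair: q_T = 259/3, q_N = 64/3.
Price P = 251 - 323/3 = 430/3.
Nimbus's profit: (430/3 - 122)·(64/3) = 455.1111.

455.11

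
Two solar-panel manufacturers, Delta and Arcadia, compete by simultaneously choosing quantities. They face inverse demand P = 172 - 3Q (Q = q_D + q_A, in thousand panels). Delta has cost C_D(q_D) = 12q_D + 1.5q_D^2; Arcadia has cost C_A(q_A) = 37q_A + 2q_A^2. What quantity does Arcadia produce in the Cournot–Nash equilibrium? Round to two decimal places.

9.07

Delta's profit: π_D = (172 - 3Q)q_D - (12q_D + (3/2)q_D²). Setting ∂π_D/∂q_D = 0: 160 - 9q_D - 3(q_A) = 0.
Arcadia's profit: π_A = (172 - 3Q)q_A - (37q_A + 2q_A²). Setting ∂π_A/∂q_A = 0: 135 - 10q_A - 3(q_D) = 0.
So q_D = (160 - 3q_A)/9 and q_A = (135 - 3q_D)/10.
Solving the pair: q_D = 1195/81, q_A = 245/27.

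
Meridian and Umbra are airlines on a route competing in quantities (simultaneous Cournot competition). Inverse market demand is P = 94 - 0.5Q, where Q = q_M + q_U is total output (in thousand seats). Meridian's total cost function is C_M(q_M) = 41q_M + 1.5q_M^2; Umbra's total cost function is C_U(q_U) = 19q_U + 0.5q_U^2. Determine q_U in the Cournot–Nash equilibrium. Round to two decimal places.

35.29

Meridian's profit: π_M = (94 - 0.5Q)q_M - (41q_M + (3/2)q_M²). Setting ∂π_M/∂q_M = 0: 53 - 4q_M - (1/2)(q_U) = 0.
Umbra's profit: π_U = (94 - 0.5Q)q_U - (19q_U + (1/2)q_U²). Setting ∂π_U/∂q_U = 0: 75 - 2q_U - (1/2)(q_M) = 0.
Best responses: q_M = (53 - (1/2)q_U)/4, q_U = (75 - (1/2)q_M)/2.
Solving the pair: q_M = 274/31, q_U = 1094/31.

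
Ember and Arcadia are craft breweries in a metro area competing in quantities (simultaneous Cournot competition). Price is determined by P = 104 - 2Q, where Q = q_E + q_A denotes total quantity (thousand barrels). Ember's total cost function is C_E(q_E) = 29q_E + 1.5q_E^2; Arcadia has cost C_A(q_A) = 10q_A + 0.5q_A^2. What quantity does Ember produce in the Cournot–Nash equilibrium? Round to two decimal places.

6.03

Ember's profit: π_E = (104 - 2Q)q_E - (29q_E + (3/2)q_E²). Setting ∂π_E/∂q_E = 0: 75 - 7q_E - 2(q_A) = 0.
Arcadia's first-order condition: 94 - 5q_A - 2(q_E) = 0.
Best responses: q_E = (75 - 2q_A)/7, q_A = (94 - 2q_E)/5.
Substituting one into the other gives q_E = 187/31 and q_A = 508/31.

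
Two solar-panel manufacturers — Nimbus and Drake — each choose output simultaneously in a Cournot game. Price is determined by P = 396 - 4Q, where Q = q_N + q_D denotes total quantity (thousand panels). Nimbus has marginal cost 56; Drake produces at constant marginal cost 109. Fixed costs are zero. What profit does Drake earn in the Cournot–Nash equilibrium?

1521

Nimbus's profit: π_N = (396 - 4Q)q_N - (56q_N). Setting ∂π_N/∂q_N = 0: 340 - 8q_N - 4(q_D) = 0.
Drake's first-order condition: 287 - 8q_D - 4(q_N) = 0.
Best responses: q_N = (340 - 4q_D)/8, q_D = (287 - 4q_N)/8.
Solving the pair: q_N = 131/4, q_D = 39/2.
Price P = 396 - 4·(209/4) = 187.
Drake's profit: (187 - 109)·(39/2) = 1521.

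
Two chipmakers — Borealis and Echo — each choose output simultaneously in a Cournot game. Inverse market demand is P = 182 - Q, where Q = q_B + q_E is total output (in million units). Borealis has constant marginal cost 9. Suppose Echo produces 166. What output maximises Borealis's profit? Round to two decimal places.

3.50

With the rival's output fixed at 166, Borealis's profit is π_B = (182 - 166 - q_B)q_B - (9q_B) = (16 - q_B)q_B - (9q_B).
∂π_B/∂q_B = 7 - 2q_B = 0, so q_B = 7/2.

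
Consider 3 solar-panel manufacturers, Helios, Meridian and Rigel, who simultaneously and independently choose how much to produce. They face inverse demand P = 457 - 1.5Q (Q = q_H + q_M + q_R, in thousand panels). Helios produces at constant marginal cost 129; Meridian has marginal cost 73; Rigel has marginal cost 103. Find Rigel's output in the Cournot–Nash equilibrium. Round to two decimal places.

58.33

Helios's profit: π_H = (457 - 1.5Q)q_H - (129q_H). Setting ∂π_H/∂q_H = 0: 328 - 3q_H - (3/2)(q_M + q_R) = 0.
Meridian's first-order condition: 384 - 3q_M - (3/2)(q_H + q_R) = 0.
Rigel's first-order condition: 354 - 3q_R - (3/2)(q_H + q_M) = 0.
Adding the 3 conditions: 1066 − 3Q − 3Q = 0, i.e. Q = 533/3.
Back-substituting: q_H = (328 − 533/2)/(3/2) = 41, q_M = (384 − 533/2)/(3/2) = 235/3, q_R = (354 − 533/2)/(3/2) = 175/3.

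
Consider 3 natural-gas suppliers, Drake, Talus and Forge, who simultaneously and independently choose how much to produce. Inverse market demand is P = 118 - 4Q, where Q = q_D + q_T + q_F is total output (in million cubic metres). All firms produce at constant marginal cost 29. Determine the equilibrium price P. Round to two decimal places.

Each firm earns π_i = (118 - 4Q)q_i - 29q_i.
Setting ∂π_i/∂q_i = 0 with rivals' quantities fixed: 89 - 8q_i - 4·Σ_{j≠i} q_j = 0.
With identical firms every q_j equals q_i, so Σ_{j≠i} q_j = 2q_i and 89 = 16q_i, giving q_i = 89/16.
Total output Q = 267/16, so price P = 118 - 4·(267/16) = 205/4.

51.25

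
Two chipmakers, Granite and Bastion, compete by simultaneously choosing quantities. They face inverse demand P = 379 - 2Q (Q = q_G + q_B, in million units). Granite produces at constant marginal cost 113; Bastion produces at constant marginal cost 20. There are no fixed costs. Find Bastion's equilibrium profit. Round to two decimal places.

11350.22

Granite's profit: π_G = (379 - 2Q)q_G - (113q_G). Setting ∂π_G/∂q_G = 0: 266 - 4q_G - 2(q_B) = 0.
Bastion's profit: π_B = (379 - 2Q)q_B - (20q_B). Setting ∂π_B/∂q_B = 0: 359 - 4q_B - 2(q_G) = 0.
Best responses: q_G = (266 - 2q_B)/4, q_B = (359 - 2q_G)/4.
Solving the pair: q_G = 173/6, q_B = 226/3.
Price P = 379 - 2·(625/6) = 512/3.
Bastion's profit: (512/3 - 20)·(226/3) = 11350.2222.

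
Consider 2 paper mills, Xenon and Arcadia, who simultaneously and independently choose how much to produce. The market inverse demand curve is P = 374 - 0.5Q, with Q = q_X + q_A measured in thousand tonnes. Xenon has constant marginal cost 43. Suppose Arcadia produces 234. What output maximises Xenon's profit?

With the rival's output fixed at 234, Xenon's profit is π_X = (374 - (1/2)·234 - (1/2)q_X)q_X - (43q_X) = (257 - (1/2)q_X)q_X - (43q_X).
∂π_X/∂q_X = 214 - q_X = 0, so q_X = 214.

214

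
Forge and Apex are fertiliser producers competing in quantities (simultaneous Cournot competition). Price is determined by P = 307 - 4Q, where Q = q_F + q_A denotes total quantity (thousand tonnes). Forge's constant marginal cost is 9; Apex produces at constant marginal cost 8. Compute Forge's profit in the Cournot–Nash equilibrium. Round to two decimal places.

Forge's profit: π_F = (307 - 4Q)q_F - (9q_F). Setting ∂π_F/∂q_F = 0: 298 - 8q_F - 4(q_A) = 0.
Apex's first-order condition: 299 - 8q_A - 4(q_F) = 0.
So q_F = (298 - 4q_A)/8 and q_A = (299 - 4q_F)/8.
Substituting one into the other gives q_F = 99/4 and q_A = 25.
Price P = 307 - 4·(199/4) = 108.
Forge's profit: (108 - 9)·(99/4) = 2450.2500.

2450.25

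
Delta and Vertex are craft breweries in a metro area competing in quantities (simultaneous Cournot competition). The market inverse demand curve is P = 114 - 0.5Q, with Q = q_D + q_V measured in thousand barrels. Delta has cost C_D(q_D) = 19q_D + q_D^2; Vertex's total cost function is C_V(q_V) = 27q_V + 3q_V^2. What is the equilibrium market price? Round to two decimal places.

Delta's profit: π_D = (114 - 0.5Q)q_D - (19q_D + q_D²). Setting ∂π_D/∂q_D = 0: 95 - 3q_D - (1/2)(q_V) = 0.
Vertex's profit: π_V = (114 - 0.5Q)q_V - (27q_V + 3q_V²). Setting ∂π_V/∂q_V = 0: 87 - 7q_V - (1/2)(q_D) = 0.
Rearranging gives the reaction functions q_D = (95 - (1/2)q_V)/3 and q_V = (87 - (1/2)q_D)/7.
Solving the pair: q_D = 29.9518, q_V = 854/83.
Total output Q = 40.2410, so price P = 114 - (1/2)·40.2410 = 93.8795.

93.88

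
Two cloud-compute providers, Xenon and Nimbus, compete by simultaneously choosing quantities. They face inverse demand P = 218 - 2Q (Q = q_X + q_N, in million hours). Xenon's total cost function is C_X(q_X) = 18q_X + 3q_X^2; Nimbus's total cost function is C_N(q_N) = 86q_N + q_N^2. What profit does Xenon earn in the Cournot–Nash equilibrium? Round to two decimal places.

1396.84

Xenon's profit: π_X = (218 - 2Q)q_X - (18q_X + 3q_X²). Setting ∂π_X/∂q_X = 0: 200 - 10q_X - 2(q_N) = 0.
Nimbus's first-order condition: 132 - 6q_N - 2(q_X) = 0.
Best responses: q_X = (200 - 2q_N)/10, q_N = (132 - 2q_X)/6.
Solving the pair: q_X = 117/7, q_N = 115/7.
Price P = 218 - 2·(232/7) = 1062/7.
Xenon's profit: (1062/7)·(117/7) - 18·(117/7) - 3(117/7)² = 1396.8367.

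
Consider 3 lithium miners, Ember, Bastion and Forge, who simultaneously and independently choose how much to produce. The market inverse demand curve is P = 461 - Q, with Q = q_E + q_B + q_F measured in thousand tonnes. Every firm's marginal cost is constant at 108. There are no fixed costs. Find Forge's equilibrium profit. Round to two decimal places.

Each firm earns π_i = (461 - Q)q_i - 108q_i.
Setting ∂π_i/∂q_i = 0 with rivals' quantities fixed: 353 - 2q_i - Σ_{j≠i} q_j = 0.
By symmetry each firm produces the same amount; substituting Σ_{j≠i} q_j = 2q_i yields q_i = 353/4.
Price P = 461 - 1059/4 = 785/4.
Forge's profit: (785/4 - 108)·(353/4) = 7788.0625.

7788.06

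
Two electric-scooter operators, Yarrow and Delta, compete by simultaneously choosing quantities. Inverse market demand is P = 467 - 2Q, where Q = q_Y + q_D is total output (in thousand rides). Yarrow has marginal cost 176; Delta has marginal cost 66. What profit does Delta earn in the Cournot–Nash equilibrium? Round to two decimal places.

14506.72

Yarrow's profit: π_Y = (467 - 2Q)q_Y - (176q_Y). Setting ∂π_Y/∂q_Y = 0: 291 - 4q_Y - 2(q_D) = 0.
Delta's first-order condition: 401 - 4q_D - 2(q_Y) = 0.
Best responses: q_Y = (291 - 2q_D)/4, q_D = (401 - 2q_Y)/4.
Solving the pair: q_Y = 181/6, q_D = 511/6.
Price P = 467 - 2·(346/3) = 709/3.
Delta's profit: (709/3 - 66)·(511/6) = 14506.7222.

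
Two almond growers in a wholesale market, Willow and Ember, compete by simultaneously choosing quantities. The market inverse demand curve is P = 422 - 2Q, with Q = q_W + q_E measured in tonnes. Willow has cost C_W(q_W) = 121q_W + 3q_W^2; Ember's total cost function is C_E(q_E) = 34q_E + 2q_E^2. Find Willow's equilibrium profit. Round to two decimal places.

Willow's profit: π_W = (422 - 2Q)q_W - (121q_W + 3q_W²). Setting ∂π_W/∂q_W = 0: 301 - 10q_W - 2(q_E) = 0.
Ember's first-order condition: 388 - 8q_E - 2(q_W) = 0.
Rearranging gives the reaction functions q_W = (301 - 2q_E)/10 and q_E = (388 - 2q_W)/8.
Substituting one into the other gives q_W = 408/19 and q_E = 1639/38.
Price P = 422 - 2·64.6053 = 292.7895.
Willow's profit: 292.7895·(408/19) - 121·(408/19) - 3(408/19)² = 2305.5956.

2305.60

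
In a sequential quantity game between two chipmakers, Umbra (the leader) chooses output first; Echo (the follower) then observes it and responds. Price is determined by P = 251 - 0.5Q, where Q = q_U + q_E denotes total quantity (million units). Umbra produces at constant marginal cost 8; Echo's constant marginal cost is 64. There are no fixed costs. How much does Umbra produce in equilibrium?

299

The follower Echo best-responds to any q_U: π_E = (251 - 0.5Q)q_E - 64q_E.
∂π_E/∂q_E = 187 - (1/2)q_U - q_E = 0 gives the reaction function q_E = (187 - (1/2)q_U).
Umbra substitutes q_E(q_U) into its own profit: π_U = q_U(251 - (1/2)q_U - (187 - (1/2)q_U)/2) - 8q_U = (315/2 - (1/4)q_U)q_U - 8q_U.
The leader's first-order condition 299/2 - (1/2)q_U = 0 yields q_U = 299.
Then q_E = (187 - (1/2)·299) = 75/2.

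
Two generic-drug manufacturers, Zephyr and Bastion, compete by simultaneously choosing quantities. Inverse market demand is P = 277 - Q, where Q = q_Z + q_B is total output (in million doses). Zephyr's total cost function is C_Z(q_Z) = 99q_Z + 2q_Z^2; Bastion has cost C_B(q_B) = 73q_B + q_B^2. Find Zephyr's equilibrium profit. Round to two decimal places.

Zephyr's profit: π_Z = (277 - Q)q_Z - (99q_Z + 2q_Z²). Setting ∂π_Z/∂q_Z = 0: 178 - 6q_Z - (q_B) = 0.
Bastion's profit: π_B = (277 - Q)q_B - (73q_B + q_B²). Setting ∂π_B/∂q_B = 0: 204 - 4q_B - (q_Z) = 0.
Rearranging gives the reaction functions q_Z = (178 - q_B)/6 and q_B = (204 - q_Z)/4.
Solving the pair: q_Z = 508/23, q_B = 1046/23.
Price P = 277 - 1554/23 = 209.4348.
Zephyr's profit: 209.4348·(508/23) - 99·(508/23) - 2(508/23)² = 1463.5009.

1463.50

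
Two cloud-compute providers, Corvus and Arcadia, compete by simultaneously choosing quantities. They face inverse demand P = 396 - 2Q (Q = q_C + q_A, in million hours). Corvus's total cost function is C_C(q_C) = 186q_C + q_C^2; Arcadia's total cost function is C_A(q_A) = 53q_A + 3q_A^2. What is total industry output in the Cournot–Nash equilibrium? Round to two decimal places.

Corvus's profit: π_C = (396 - 2Q)q_C - (186q_C + q_C²). Setting ∂π_C/∂q_C = 0: 210 - 6q_C - 2(q_A) = 0.
Arcadia's first-order condition: 343 - 10q_A - 2(q_C) = 0.
So q_C = (210 - 2q_A)/6 and q_A = (343 - 2q_C)/10.
Solving the pair: q_C = 101/4, q_A = 117/4.
Total output Q = 101/4 + 117/4 = 109/2.

54.50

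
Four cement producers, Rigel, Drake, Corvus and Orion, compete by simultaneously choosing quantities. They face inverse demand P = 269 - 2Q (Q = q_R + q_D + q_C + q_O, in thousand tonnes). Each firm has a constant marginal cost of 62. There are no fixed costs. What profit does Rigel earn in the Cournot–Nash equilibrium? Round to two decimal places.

A representative firm's profit is π_i = q_i(269 - 2Q) - 62q_i.
First-order condition (treating rivals' output as given): 207 - 4q_i - 2·Σ_{j≠i} q_j = 0.
By symmetry each firm produces the same amount; substituting Σ_{j≠i} q_j = 3q_i yields q_i = 207/10.
Price P = 269 - 2·(414/5) = 517/5.
Rigel's profit: (517/5 - 62)·(207/10) = 856.9800.

856.98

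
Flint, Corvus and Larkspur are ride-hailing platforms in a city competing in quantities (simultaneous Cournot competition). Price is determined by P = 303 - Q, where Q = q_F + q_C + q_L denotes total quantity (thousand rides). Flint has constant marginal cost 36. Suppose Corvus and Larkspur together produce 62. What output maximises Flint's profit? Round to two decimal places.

With rivals' combined output fixed at 62, Flint's profit is π_F = (303 - 62 - q_F)q_F - (36q_F) = (241 - q_F)q_F - (36q_F).
∂π_F/∂q_F = 205 - 2q_F = 0, so q_F = 205/2.

102.50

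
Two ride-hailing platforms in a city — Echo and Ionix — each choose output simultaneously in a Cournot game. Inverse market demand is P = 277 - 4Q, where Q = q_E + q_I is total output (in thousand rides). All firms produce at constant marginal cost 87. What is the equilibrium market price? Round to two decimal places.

150.33

Each firm earns π_i = (277 - 4Q)q_i - 87q_i.
Setting ∂π_i/∂q_i = 0 with rivals' quantities fixed: 190 - 8q_i - 4q_j = 0.
With identical firms every q_j equals q_i, so q_j = q_i and 190 = 12q_i, giving q_i = 95/6.
Total output Q = 95/3, so price P = 277 - 4·(95/3) = 451/3.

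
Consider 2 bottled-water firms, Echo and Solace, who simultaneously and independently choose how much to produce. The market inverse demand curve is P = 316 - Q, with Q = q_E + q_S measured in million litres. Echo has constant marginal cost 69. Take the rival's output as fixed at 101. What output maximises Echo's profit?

73

With the rival's output fixed at 101, Echo's profit is π_E = (316 - 101 - q_E)q_E - (69q_E) = (215 - q_E)q_E - (69q_E).
∂π_E/∂q_E = 146 - 2q_E = 0, so q_E = 73.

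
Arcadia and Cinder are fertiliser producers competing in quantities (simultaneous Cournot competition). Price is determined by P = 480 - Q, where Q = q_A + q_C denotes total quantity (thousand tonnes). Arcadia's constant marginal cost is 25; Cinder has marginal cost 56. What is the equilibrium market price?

187

Arcadia's profit: π_A = (480 - Q)q_A - (25q_A). Setting ∂π_A/∂q_A = 0: 455 - 2q_A - (q_C) = 0.
Cinder's profit: π_C = (480 - Q)q_C - (56q_C). Setting ∂π_C/∂q_C = 0: 424 - 2q_C - (q_A) = 0.
Rearranging gives the reaction functions q_A = (455 - q_C)/2 and q_C = (424 - q_A)/2.
Solving the pair: q_A = 162, q_C = 131.
Total output Q = 293, so price P = 480 - 293 = 187.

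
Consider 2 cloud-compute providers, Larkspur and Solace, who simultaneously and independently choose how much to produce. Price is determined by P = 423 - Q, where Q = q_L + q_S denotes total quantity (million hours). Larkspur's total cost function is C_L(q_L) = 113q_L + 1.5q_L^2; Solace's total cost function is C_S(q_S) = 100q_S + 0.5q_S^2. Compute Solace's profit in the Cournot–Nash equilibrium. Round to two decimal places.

Larkspur's profit: π_L = (423 - Q)q_L - (113q_L + (3/2)q_L²). Setting ∂π_L/∂q_L = 0: 310 - 5q_L - (q_S) = 0.
Solace's first-order condition: 323 - 3q_S - (q_L) = 0.
Rearranging gives the reaction functions q_L = (310 - q_S)/5 and q_S = (323 - q_L)/3.
Substituting one into the other gives q_L = 607/14 and q_S = 1305/14.
Price P = 423 - 956/7 = 286.4286.
Solace's profit: 286.4286·(1305/14) - 100·(1305/14) - (1/2)(1305/14)² = 13033.3546.

13033.35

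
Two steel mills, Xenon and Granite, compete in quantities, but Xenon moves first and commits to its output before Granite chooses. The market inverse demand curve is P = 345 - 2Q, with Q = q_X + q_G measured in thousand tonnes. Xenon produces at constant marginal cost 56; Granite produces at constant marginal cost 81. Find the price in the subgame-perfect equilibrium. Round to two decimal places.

The follower Granite best-responds to any q_X: π_G = (345 - 2Q)q_G - 81q_G.
Follower FOC: 264 - 2q_X - 4q_G = 0, so q_G(q_X) = (264 - 2q_X)/4.
Xenon substitutes q_G(q_X) into its own profit: π_X = q_X(345 - 2q_X - (264 - 2q_X)/2) - 56q_X = (213 - q_X)q_X - 56q_X.
Maximising: ∂π_X/∂q_X = 157 - 2q_X = 0, giving q_X = 157/2.
Then q_G = (264 - 2·(157/2))/4 = 107/4.
Total output Q = 421/4, so price P = 345 - 2·(421/4) = 269/2.

134.50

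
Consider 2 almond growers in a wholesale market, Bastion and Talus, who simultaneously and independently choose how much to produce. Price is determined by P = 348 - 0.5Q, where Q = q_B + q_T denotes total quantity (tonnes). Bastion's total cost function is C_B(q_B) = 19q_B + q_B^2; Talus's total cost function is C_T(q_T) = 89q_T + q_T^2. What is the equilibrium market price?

Bastion's profit: π_B = (348 - 0.5Q)q_B - (19q_B + q_B²). Setting ∂π_B/∂q_B = 0: 329 - 3q_B - (1/2)(q_T) = 0.
Talus's first-order condition: 259 - 3q_T - (1/2)(q_B) = 0.
So q_B = (329 - (1/2)q_T)/3 and q_T = (259 - (1/2)q_B)/3.
Solving the pair: q_B = 98, q_T = 70.
Total output Q = 168, so price P = 348 - (1/2)·168 = 264.

264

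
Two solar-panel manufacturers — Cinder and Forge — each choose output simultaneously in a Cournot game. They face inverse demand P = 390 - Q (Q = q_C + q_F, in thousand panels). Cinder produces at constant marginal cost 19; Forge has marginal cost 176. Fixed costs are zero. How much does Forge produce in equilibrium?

Cinder's profit: π_C = (390 - Q)q_C - (19q_C). Setting ∂π_C/∂q_C = 0: 371 - 2q_C - (q_F) = 0.
Forge's profit: π_F = (390 - Q)q_F - (176q_F). Setting ∂π_F/∂q_F = 0: 214 - 2q_F - (q_C) = 0.
Best responses: q_C = (371 - q_F)/2, q_F = (214 - q_C)/2.
Solving the pair: q_C = 176, q_F = 19.

19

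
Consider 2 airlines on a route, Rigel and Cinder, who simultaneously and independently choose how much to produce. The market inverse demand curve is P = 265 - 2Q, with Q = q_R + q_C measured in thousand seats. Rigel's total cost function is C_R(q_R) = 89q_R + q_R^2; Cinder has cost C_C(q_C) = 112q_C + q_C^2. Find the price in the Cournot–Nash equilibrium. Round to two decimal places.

182.75

Rigel's profit: π_R = (265 - 2Q)q_R - (89q_R + q_R²). Setting ∂π_R/∂q_R = 0: 176 - 6q_R - 2(q_C) = 0.
Cinder's profit: π_C = (265 - 2Q)q_C - (112q_C + q_C²). Setting ∂π_C/∂q_C = 0: 153 - 6q_C - 2(q_R) = 0.
Rearranging gives the reaction functions q_R = (176 - 2q_C)/6 and q_C = (153 - 2q_R)/6.
Solving the pair: q_R = 375/16, q_C = 283/16.
Total output Q = 329/8, so price P = 265 - 2·(329/8) = 731/4.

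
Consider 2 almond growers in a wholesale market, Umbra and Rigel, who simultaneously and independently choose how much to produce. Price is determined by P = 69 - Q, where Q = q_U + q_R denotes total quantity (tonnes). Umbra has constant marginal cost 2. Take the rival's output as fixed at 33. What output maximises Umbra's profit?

With the rival's output fixed at 33, Umbra's profit is π_U = (69 - 33 - q_U)q_U - (2q_U) = (36 - q_U)q_U - (2q_U).
∂π_U/∂q_U = 34 - 2q_U = 0, so q_U = 17.

17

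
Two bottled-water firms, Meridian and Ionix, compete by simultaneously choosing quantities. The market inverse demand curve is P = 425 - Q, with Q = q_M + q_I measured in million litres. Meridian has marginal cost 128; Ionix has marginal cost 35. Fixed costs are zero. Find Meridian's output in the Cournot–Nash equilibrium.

Meridian's profit: π_M = (425 - Q)q_M - (128q_M). Setting ∂π_M/∂q_M = 0: 297 - 2q_M - (q_I) = 0.
Ionix's first-order condition: 390 - 2q_I - (q_M) = 0.
Best responses: q_M = (297 - q_I)/2, q_I = (390 - q_M)/2.
Solving the pair: q_M = 68, q_I = 161.

68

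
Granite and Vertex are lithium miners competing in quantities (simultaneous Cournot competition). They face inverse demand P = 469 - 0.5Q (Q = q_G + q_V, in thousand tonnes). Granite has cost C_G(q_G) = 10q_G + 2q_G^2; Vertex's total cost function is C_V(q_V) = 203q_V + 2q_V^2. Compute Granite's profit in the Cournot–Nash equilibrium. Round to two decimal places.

19076.60

Granite's profit: π_G = (469 - 0.5Q)q_G - (10q_G + 2q_G²). Setting ∂π_G/∂q_G = 0: 459 - 5q_G - (1/2)(q_V) = 0.
Vertex's profit: π_V = (469 - 0.5Q)q_V - (203q_V + 2q_V²). Setting ∂π_V/∂q_V = 0: 266 - 5q_V - (1/2)(q_G) = 0.
So q_G = (459 - (1/2)q_V)/5 and q_V = (266 - (1/2)q_G)/5.
Solving the pair: q_G = 87.3535, q_V = 44.4646.
Price P = 469 - (1/2)·(1450/11) = 403.0909.
Granite's profit: 403.0909·87.3535 - 10·87.3535 - 2·87.3535² = 19076.6003.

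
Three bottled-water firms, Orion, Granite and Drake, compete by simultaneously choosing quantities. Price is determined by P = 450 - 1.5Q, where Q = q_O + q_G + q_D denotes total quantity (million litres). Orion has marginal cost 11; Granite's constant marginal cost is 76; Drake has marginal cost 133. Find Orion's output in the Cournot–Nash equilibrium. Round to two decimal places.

Orion's profit: π_O = (450 - 1.5Q)q_O - (11q_O). Setting ∂π_O/∂q_O = 0: 439 - 3q_O - (3/2)(q_G + q_D) = 0.
Granite's first-order condition: 374 - 3q_G - (3/2)(q_O + q_D) = 0.
Drake's first-order condition: 317 - 3q_D - (3/2)(q_O + q_G) = 0.
Adding the 3 first-order conditions: 1130 − 6Q = 0, so Q = 565/3.
Back-substituting: q_O = (439 − 565/2)/(3/2) = 313/3, q_G = (374 − 565/2)/(3/2) = 61, q_D = (317 − 565/2)/(3/2) = 23.

104.33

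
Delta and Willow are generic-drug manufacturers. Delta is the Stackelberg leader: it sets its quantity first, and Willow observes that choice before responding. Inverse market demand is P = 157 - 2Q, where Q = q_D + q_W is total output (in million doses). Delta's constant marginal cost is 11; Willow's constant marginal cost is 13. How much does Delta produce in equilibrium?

Solve by backward induction. Given q_D, the follower Willow maximises π_W = (157 - 2q_D - 2q_W)q_W - 13q_W.
∂π_W/∂q_W = 144 - 2q_D - 4q_W = 0 gives the reaction function q_W = (144 - 2q_D)/4.
Delta substitutes q_W(q_D) into its own profit: π_D = q_D(157 - 2q_D - (144 - 2q_D)/2) - 11q_D = (85 - q_D)q_D - 11q_D.
Maximising: ∂π_D/∂q_D = 74 - 2q_D = 0, giving q_D = 37.
Then q_W = (144 - 2·37)/4 = 35/2.

37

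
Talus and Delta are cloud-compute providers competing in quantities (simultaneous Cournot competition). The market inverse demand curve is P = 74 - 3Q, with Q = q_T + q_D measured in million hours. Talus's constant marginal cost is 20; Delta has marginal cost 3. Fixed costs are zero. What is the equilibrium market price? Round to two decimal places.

32.33

Talus's profit: π_T = (74 - 3Q)q_T - (20q_T). Setting ∂π_T/∂q_T = 0: 54 - 6q_T - 3(q_D) = 0.
Delta's profit: π_D = (74 - 3Q)q_D - (3q_D). Setting ∂π_D/∂q_D = 0: 71 - 6q_D - 3(q_T) = 0.
Rearranging gives the reaction functions q_T = (54 - 3q_D)/6 and q_D = (71 - 3q_T)/6.
Substituting one into the other gives q_T = 37/9 and q_D = 88/9.
Total output Q = 125/9, so price P = 74 - 3·(125/9) = 97/3.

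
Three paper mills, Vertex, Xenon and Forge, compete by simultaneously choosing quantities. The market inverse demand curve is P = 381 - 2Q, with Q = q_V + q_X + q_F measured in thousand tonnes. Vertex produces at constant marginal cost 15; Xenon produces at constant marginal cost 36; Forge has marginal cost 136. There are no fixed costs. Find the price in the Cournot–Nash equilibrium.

142

Vertex's profit: π_V = (381 - 2Q)q_V - (15q_V). Setting ∂π_V/∂q_V = 0: 366 - 4q_V - 2(q_X + q_F) = 0.
Xenon's profit: π_X = (381 - 2Q)q_X - (36q_X). Setting ∂π_X/∂q_X = 0: 345 - 4q_X - 2(q_V + q_F) = 0.
Forge's profit: π_F = (381 - 2Q)q_F - (136q_F). Setting ∂π_F/∂q_F = 0: 245 - 4q_F - 2(q_V + q_X) = 0.
Adding the 3 conditions: 956 − 4Q − 4Q = 0, i.e. Q = 239/2.
Back-substituting: q_V = (366 − 239)/2 = 127/2, q_X = (345 − 239)/2 = 53, q_F = (245 − 239)/2 = 3.
Total output Q = 239/2, so price P = 381 - 2·(239/2) = 142.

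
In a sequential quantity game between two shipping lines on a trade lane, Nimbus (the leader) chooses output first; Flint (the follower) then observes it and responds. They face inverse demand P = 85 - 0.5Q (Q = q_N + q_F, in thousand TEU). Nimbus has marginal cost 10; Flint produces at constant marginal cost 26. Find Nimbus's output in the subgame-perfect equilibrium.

Solve by backward induction. Given q_N, the follower Flint maximises π_F = (85 - (1/2)q_N - (1/2)q_F)q_F - 26q_F.
Follower FOC: 59 - (1/2)q_N - q_F = 0, so q_F(q_N) = (59 - (1/2)q_N).
The leader anticipates this reaction. Substituting into P = 85 - 0.5Q gives P = 111/2 - (1/4)q_N, so π_N = (111/2 - (1/4)q_N)q_N - 10q_N.
Maximising: ∂π_N/∂q_N = 91/2 - (1/2)q_N = 0, giving q_N = 91.
Then q_F = (59 - (1/2)·91) = 27/2.

91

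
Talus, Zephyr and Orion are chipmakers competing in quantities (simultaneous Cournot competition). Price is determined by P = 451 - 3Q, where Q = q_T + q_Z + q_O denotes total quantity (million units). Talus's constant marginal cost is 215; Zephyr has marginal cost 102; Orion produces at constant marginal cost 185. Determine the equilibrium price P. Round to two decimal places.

238.25

Talus's profit: π_T = (451 - 3Q)q_T - (215q_T). Setting ∂π_T/∂q_T = 0: 236 - 6q_T - 3(q_Z + q_O) = 0.
Zephyr's profit: π_Z = (451 - 3Q)q_Z - (102q_Z). Setting ∂π_Z/∂q_Z = 0: 349 - 6q_Z - 3(q_T + q_O) = 0.
Orion's first-order condition: 266 - 6q_O - 3(q_T + q_Z) = 0.
Summing all 3 equations gives 851 − 12Q = 0, hence Q = 851/12.
Back-substituting: q_T = (236 − 851/4)/3 = 31/4, q_Z = (349 − 851/4)/3 = 545/12, q_O = (266 − 851/4)/3 = 71/4.
Total output Q = 851/12, so price P = 451 - 3·(851/12) = 953/4.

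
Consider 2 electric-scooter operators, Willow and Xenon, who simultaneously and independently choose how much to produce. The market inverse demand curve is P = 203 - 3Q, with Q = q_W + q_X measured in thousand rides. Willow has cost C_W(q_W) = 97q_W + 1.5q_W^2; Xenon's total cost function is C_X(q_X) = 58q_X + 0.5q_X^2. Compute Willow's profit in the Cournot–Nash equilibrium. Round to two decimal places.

145.45

Willow's profit: π_W = (203 - 3Q)q_W - (97q_W + (3/2)q_W²). Setting ∂π_W/∂q_W = 0: 106 - 9q_W - 3(q_X) = 0.
Xenon's first-order condition: 145 - 7q_X - 3(q_W) = 0.
Best responses: q_W = (106 - 3q_X)/9, q_X = (145 - 3q_W)/7.
Substituting one into the other gives q_W = 307/54 and q_X = 329/18.
Price P = 203 - 3·(647/27) = 1180/9.
Willow's profit: (1180/9)·(307/54) - 97·(307/54) - (3/2)(307/54)² = 145.4460.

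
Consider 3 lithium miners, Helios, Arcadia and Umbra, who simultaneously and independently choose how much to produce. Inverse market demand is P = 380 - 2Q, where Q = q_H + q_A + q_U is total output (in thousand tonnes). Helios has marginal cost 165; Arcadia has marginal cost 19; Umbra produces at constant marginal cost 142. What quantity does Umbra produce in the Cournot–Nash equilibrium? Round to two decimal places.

Helios's profit: π_H = (380 - 2Q)q_H - (165q_H). Setting ∂π_H/∂q_H = 0: 215 - 4q_H - 2(q_A + q_U) = 0.
Arcadia's first-order condition: 361 - 4q_A - 2(q_H + q_U) = 0.
Umbra's first-order condition: 238 - 4q_U - 2(q_H + q_A) = 0.
Adding the 3 conditions: 814 − 4Q − 4Q = 0, i.e. Q = 407/4.
Back-substituting: q_H = (215 − 407/2)/2 = 23/4, q_A = (361 − 407/2)/2 = 315/4, q_U = (238 − 407/2)/2 = 69/4.

17.25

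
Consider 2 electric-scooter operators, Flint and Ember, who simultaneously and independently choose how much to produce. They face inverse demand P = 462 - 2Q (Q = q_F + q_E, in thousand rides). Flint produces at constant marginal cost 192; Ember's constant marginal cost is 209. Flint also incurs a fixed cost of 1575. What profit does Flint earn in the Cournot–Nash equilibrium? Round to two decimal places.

3001.06

Flint's profit: π_F = (462 - 2Q)q_F - (192q_F). Setting ∂π_F/∂q_F = 0: 270 - 4q_F - 2(q_E) = 0.
Ember's profit: π_E = (462 - 2Q)q_E - (209q_E). Setting ∂π_E/∂q_E = 0: 253 - 4q_E - 2(q_F) = 0.
Best responses: q_F = (270 - 2q_E)/4, q_E = (253 - 2q_F)/4.
Substituting one into the other gives q_F = 287/6 and q_E = 118/3.
Price P = 462 - 2·(523/6) = 863/3.
Flint's profit: (863/3 - 192)·(287/6) - 1575 = 3001.0556.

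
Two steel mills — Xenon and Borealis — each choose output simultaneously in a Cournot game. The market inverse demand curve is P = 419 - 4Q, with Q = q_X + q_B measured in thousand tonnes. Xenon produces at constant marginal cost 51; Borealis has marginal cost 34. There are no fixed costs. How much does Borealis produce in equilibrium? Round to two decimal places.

Xenon's profit: π_X = (419 - 4Q)q_X - (51q_X). Setting ∂π_X/∂q_X = 0: 368 - 8q_X - 4(q_B) = 0.
Borealis's first-order condition: 385 - 8q_B - 4(q_X) = 0.
Rearranging gives the reaction functions q_X = (368 - 4q_B)/8 and q_B = (385 - 4q_X)/8.
Solving the pair: q_X = 117/4, q_B = 67/2.

33.50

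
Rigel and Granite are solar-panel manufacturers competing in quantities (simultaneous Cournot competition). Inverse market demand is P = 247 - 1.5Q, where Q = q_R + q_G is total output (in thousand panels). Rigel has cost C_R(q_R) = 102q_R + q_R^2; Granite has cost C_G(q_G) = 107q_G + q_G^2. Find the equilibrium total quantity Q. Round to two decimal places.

Rigel's profit: π_R = (247 - 1.5Q)q_R - (102q_R + q_R²). Setting ∂π_R/∂q_R = 0: 145 - 5q_R - (3/2)(q_G) = 0.
Granite's profit: π_G = (247 - 1.5Q)q_G - (107q_G + q_G²). Setting ∂π_G/∂q_G = 0: 140 - 5q_G - (3/2)(q_R) = 0.
Best responses: q_R = (145 - (3/2)q_G)/5, q_G = (140 - (3/2)q_R)/5.
Substituting one into the other gives q_R = 22.6374 and q_G = 1930/91.
Total output Q = 22.6374 + 1930/91 = 570/13.

43.85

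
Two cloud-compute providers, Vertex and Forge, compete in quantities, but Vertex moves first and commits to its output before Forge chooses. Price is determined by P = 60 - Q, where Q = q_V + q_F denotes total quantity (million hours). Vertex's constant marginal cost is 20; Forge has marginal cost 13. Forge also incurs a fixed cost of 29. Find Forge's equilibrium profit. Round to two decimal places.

203.56

The follower Forge best-responds to any q_V: π_F = (60 - Q)q_F - 13q_F.
Setting the follower's marginal profit to zero, 47 - q_V - 2q_F = 0, i.e. q_F = (47 - q_V)/2.
The leader anticipates this reaction. Substituting into P = 60 - Q gives P = 73/2 - (1/2)q_V, so π_V = (73/2 - (1/2)q_V)q_V - 20q_V.
The leader's first-order condition 33/2 - q_V = 0 yields q_V = 33/2.
Then q_F = (47 - 33/2)/2 = 61/4.
Price P = 60 - 127/4 = 113/4.
Forge's profit: (113/4 - 13)·(61/4) - 29 = 203.5625.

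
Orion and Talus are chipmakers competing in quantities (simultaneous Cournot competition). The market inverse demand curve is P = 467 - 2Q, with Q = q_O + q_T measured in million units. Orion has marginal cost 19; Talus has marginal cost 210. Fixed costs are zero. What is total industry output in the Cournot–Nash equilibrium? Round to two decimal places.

117.50

Orion's profit: π_O = (467 - 2Q)q_O - (19q_O). Setting ∂π_O/∂q_O = 0: 448 - 4q_O - 2(q_T) = 0.
Talus's first-order condition: 257 - 4q_T - 2(q_O) = 0.
Best responses: q_O = (448 - 2q_T)/4, q_T = (257 - 2q_O)/4.
Substituting one into the other gives q_O = 213/2 and q_T = 11.
Total output Q = 213/2 + 11 = 235/2.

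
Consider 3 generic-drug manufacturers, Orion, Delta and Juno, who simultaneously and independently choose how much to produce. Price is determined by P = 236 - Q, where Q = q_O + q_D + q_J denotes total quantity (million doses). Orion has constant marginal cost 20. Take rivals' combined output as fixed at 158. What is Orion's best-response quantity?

With rivals' combined output fixed at 158, Orion's profit is π_O = (236 - 158 - q_O)q_O - (20q_O) = (78 - q_O)q_O - (20q_O).
∂π_O/∂q_O = 58 - 2q_O = 0, so q_O = 29.

29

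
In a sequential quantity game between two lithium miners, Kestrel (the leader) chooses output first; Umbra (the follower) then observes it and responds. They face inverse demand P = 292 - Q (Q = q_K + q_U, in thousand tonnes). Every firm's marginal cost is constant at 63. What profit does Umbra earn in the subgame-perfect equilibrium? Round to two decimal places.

3277.56

The follower Umbra best-responds to any q_K: π_U = (292 - Q)q_U - 63q_U.
Setting the follower's marginal profit to zero, 229 - q_K - 2q_U = 0, i.e. q_U = (229 - q_K)/2.
Kestrel substitutes q_U(q_K) into its own profit: π_K = q_K(292 - q_K - (229 - q_K)/2) - 63q_K = (355/2 - (1/2)q_K)q_K - 63q_K.
Maximising: ∂π_K/∂q_K = 229/2 - q_K = 0, giving q_K = 229/2.
Then q_U = (229 - 229/2)/2 = 229/4.
Price P = 292 - 687/4 = 481/4.
Umbra's profit: (481/4 - 63)·(229/4) = 3277.5625.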